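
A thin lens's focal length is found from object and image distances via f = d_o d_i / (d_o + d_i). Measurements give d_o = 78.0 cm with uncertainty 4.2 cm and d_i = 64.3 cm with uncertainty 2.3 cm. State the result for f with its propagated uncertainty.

35.2 ± 1.10 cm

∂f/∂d_o = (d_i/(d_o+d_i))² = 0.204;  ∂f/∂d_i = (d_o/(d_o+d_i))² = 0.300
δf = √((∂f/∂d_o · δd_o)² + (∂f/∂d_i · δd_i)²) = √(0.735 + 0.478) = 1.10 cm
f = 35.2 cm.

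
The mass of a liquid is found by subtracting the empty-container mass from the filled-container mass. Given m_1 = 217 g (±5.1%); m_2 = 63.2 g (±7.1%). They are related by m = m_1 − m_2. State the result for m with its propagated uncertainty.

154 ± 11.9 g

Absolute uncertainties add in quadrature for a linear combination:
  (δm_1)² = 122;  (δm_2)² = 20.1
δm = √(143) = 11.9 g
m = 154 g.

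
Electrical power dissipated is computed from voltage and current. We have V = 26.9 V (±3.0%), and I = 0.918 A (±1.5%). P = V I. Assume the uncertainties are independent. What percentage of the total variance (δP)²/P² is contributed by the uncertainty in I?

(δP/P)² = (1·δV/V)² + (1·δI/I)²
  V term: (1×0.0300)² = 0.000900
  I term: (1×0.0150)² = 0.000225
Total = 0.00112. Share from I = 0.000225/0.00112 = 0.200.

20.0%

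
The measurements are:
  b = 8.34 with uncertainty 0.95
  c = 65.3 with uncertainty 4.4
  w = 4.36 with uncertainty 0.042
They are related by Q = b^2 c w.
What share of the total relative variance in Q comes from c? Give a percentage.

(δQ/Q)² = (2·δb/b)² + (1·δc/c)² + (1·δw/w)²
  b term: (2×0.114)² = 0.0519
  c term: (1×0.0674)² = 0.00454
  w term: (1×0.00963)² = 9.28e-05
Total = 0.0565. Share from c = 0.00454/0.0565 = 0.0803.

8.03%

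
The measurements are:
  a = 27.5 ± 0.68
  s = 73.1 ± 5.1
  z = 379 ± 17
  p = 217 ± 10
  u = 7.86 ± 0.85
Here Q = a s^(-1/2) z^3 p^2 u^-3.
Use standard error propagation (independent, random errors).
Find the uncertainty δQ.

Products/powers → add relative errors in quadrature, weighted by exponent:
  (1·δa/a)² = (1×0.0247)² = 0.000611;  (−½·δs/s)² = (-0.5×0.0698)² = 0.00122;  (3·δz/z)² = (3×0.0449)² = 0.0181;  (2·δp/p)² = (2×0.0461)² = 0.00849;  (-3·δu/u)² = (-3×0.108)² = 0.105
δQ/Q = √(0.134) = 0.366
Q = 1.7e+10, so δQ = 0.366 × 1.7e+10 = 6.21e+09.

6.21e+09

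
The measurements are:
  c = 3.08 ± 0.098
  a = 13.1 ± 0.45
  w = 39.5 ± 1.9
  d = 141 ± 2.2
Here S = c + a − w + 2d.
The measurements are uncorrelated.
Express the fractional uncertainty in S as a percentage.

Each term contributes (cᵢ δxᵢ)² to (δS)²:
  (δc)² = 0.00960;  (δa)² = 0.203;  (δw)² = 3.61;  (2·δd)² = 19.4
δS = √(23.2) = 4.81
S = 259, so δS/S = 4.81/259 = 0.0186.

1.86%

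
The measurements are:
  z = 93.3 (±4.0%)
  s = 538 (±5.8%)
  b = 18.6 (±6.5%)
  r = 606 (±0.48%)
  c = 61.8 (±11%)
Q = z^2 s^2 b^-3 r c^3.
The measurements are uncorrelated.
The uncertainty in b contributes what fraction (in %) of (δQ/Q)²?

22.8%

(δQ/Q)² = (2·δz/z)² + (2·δs/s)² + (-3·δb/b)² + (1·δr/r)² + (3·δc/c)²
  z term: (2×0.0400)² = 0.00640
  s term: (2×0.0580)² = 0.0135
  b term: (-3×0.0650)² = 0.0380
  r term: (1×0.00480)² = 2.3e-05
  c term: (3×0.110)² = 0.109
Total = 0.167. Share from b = 0.0380/0.167 = 0.228.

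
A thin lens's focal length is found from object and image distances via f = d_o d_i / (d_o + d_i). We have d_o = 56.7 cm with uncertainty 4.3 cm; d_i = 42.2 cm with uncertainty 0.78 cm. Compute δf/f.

∂f/∂d_o = (d_i/(d_o+d_i))² = 0.182;  ∂f/∂d_i = (d_o/(d_o+d_i))² = 0.329
δf = √((∂f/∂d_o · δd_o)² + (∂f/∂d_i · δd_i)²) = √(0.613 + 0.0657) = 0.824 cm
f = 24.2 cm, so δf/f = 0.824/24.2 = 0.0341.

0.0341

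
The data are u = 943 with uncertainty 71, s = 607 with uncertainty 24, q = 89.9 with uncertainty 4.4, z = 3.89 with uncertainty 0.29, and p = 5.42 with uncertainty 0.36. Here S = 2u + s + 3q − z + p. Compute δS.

145

S is a linear combination, so absolute uncertainties add in quadrature:
  (2·δu)² = 20200;  (δs)² = 576;  (3·δq)² = 174;  (δz)² = 0.0841;  (δp)² = 0.130
δS = √(20900) = 145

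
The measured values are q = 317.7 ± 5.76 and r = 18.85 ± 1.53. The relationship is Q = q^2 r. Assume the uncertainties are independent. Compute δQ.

For a monomial Q ∝ q^2, r, fractional errors add in quadrature:
  (2·δq/q)² = (2×0.0181)² = 0.00131;  (1·δr/r)² = (1×0.0812)² = 0.00659
δQ/Q = √(0.00790) = 0.0889
Q = 1.903e+06, so δQ = 0.0889 × 1.903e+06 = 1.69e+05.

1.69e+05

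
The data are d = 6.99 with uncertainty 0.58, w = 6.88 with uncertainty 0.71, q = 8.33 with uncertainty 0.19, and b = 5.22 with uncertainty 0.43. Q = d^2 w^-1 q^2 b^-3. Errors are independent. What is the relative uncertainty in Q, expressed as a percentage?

Each factor contributes (exponent × relative error)² to (δQ/Q)²:
  (2·δd/d)² = (2×0.0830)² = 0.0275;  (-1·δw/w)² = (-1×0.103)² = 0.0106;  (2·δq/q)² = (2×0.0228)² = 0.00208;  (-3·δb/b)² = (-3×0.0824)² = 0.0611
δQ/Q = √(0.101) = 0.318

31.8%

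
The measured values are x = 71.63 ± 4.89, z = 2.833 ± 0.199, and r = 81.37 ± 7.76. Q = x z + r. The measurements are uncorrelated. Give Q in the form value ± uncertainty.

Let p = x·z = 202.9. δp/p = √((1·δx/x)² + (1·δz/z)²) = √(0.00466 + 0.00493) = 0.0980, so δp = 19.9.
Q = p + r: δQ = √(δp² + δr²) = √(395 + 60.2) = 21.3
Q = 284.3.

284.3 ± 21.3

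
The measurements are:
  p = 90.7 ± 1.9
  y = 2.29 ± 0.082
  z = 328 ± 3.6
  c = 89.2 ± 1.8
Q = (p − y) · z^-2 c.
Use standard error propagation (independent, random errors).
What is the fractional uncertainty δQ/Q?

0.0368

Let u = p − y = 88.4. δu = √(δp² + δy²) = √(3.61 + 0.00672) = 1.90, so δu/u = 0.0215.
Q is then a monomial in u, z, c:
δQ/Q = √((δu/u)² + (-2·δz/z)² + (1·δc/c)²) = √(0.000463 + 0.000482 + 0.000407) = 0.0368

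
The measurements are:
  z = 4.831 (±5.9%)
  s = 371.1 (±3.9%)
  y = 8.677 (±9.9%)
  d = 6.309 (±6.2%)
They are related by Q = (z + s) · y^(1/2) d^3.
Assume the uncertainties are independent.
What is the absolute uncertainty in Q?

54600

Let u = z + s = 375.9. δu = √(δz² + δs²) = √(0.0812 + 209) = 14.5, so δu/u = 0.0385.
Q is then a monomial in u, y, d:
δQ/Q = √((δu/u)² + (½·δy/y)² + (3·δd/d)²) = √(0.00148 + 0.00245 + 0.0346) = 0.196
Q = 278100, so δQ = 0.196 × 278100 = 54600.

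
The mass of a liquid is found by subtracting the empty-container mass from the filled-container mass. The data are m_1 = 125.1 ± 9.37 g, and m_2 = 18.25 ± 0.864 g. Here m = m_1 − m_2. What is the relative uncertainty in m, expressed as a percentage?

8.81%

Sums and differences: (δm)² = Σ (cᵢ δxᵢ)².
  (δm_1)² = 87.8;  (δm_2)² = 0.746
δm = √(88.5) = 9.41 g
m = 106.8 g, so δm/m = 9.41/106.8 = 0.0881.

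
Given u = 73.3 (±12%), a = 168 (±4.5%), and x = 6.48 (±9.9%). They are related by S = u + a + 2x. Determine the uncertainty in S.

S is a linear combination, so absolute uncertainties add in quadrature:
  (δu)² = 77.4;  (δa)² = 57.2;  (2·δx)² = 1.65
δS = √(136) = 11.7

11.7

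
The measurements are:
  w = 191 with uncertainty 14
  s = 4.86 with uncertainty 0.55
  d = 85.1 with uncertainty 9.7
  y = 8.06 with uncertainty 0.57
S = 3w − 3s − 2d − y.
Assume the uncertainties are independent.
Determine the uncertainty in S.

46.3

Each term contributes (cᵢ δxᵢ)² to (δS)²:
  (3·δw)² = 1760;  (3·δs)² = 2.72;  (2·δd)² = 376;  (δy)² = 0.325
δS = √(2140) = 46.3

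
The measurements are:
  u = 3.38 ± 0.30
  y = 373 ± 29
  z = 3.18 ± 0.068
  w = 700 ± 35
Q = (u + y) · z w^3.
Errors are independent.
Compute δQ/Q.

Let h = u + y = 376. δh = √(δu² + δy²) = √(0.0900 + 841) = 29.0, so δh/h = 0.0771.
Q is then a monomial in h, z, w:
δQ/Q = √((δh/h)² + (1·δz/z)² + (3·δw/w)²) = √(0.00594 + 0.000457 + 0.0225) = 0.170

0.170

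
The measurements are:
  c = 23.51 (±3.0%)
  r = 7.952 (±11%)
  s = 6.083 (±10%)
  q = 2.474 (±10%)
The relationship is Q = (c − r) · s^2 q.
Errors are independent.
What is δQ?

335

Let u = c − r = 15.56. δu = √(δc² + δr²) = √(0.497 + 0.765) = 1.12, so δu/u = 0.0722.
Q is then a monomial in u, s, q:
δQ/Q = √((δu/u)² + (2·δs/s)² + (1·δq/q)²) = √(0.00522 + 0.0400 + 0.0100) = 0.235
Q = 1424, so δQ = 0.235 × 1424 = 335.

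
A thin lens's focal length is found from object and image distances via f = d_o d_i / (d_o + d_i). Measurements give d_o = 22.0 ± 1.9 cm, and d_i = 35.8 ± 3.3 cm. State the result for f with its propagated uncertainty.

13.6 ± 0.872 cm

∂f/∂d_o = (d_i/(d_o+d_i))² = 0.384;  ∂f/∂d_i = (d_o/(d_o+d_i))² = 0.145
δf = √((∂f/∂d_o · δd_o)² + (∂f/∂d_i · δd_i)²) = √(0.531 + 0.229) = 0.872 cm
f = 13.6 cm.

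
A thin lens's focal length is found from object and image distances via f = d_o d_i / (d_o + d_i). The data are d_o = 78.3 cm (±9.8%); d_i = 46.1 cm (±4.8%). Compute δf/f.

∂f/∂d_o = (d_i/(d_o+d_i))² = 0.137;  ∂f/∂d_i = (d_o/(d_o+d_i))² = 0.396
δf = √((∂f/∂d_o · δd_o)² + (∂f/∂d_i · δd_i)²) = √(1.11 + 0.769) = 1.37 cm
f = 29.0 cm, so δf/f = 1.37/29.0 = 0.0472.

0.0472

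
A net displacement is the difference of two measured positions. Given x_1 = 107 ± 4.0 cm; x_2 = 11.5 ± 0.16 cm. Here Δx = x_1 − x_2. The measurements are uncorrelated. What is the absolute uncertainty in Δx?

Each term contributes (cᵢ δxᵢ)² to (δΔx)²:
  (δx_1)² = 16.0;  (δx_2)² = 0.0256
δΔx = √(16.0) = 4.00 cm

4.00 cm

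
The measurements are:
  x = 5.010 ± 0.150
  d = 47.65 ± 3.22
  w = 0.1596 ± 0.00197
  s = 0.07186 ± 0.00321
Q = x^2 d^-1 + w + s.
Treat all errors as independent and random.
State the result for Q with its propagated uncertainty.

0.7582 ± 0.0477

Let p = x^2·d^-1 = 0.5268. δp/p = √((2·δx/x)² + (-1·δd/d)²) = √(0.00359 + 0.00457) = 0.0903, so δp = 0.0476.
Q = p + w + s: δQ = √(δp² + δw² + δs²) = √(0.00226 + 3.88e-06 + 1.03e-05) = 0.0477
Q = 0.7582.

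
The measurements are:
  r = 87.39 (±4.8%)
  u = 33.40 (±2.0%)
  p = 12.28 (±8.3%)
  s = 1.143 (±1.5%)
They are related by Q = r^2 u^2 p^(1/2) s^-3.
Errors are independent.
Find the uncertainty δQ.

2.41e+06

Relative error in a monomial: (δQ/Q)² = Σ (nᵢ · δxᵢ/xᵢ)².
  (2·δr/r)² = (2×0.0480)² = 0.00922;  (2·δu/u)² = (2×0.0200)² = 0.00160;  (½·δp/p)² = (0.5×0.0830)² = 0.00172;  (-3·δs/s)² = (-3×0.0150)² = 0.00202
δQ/Q = √(0.0146) = 0.121
Q = 1.999e+07, so δQ = 0.121 × 1.999e+07 = 2.41e+06.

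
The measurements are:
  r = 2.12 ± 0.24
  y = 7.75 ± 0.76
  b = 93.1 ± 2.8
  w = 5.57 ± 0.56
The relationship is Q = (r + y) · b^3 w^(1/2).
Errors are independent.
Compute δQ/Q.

Let u = r + y = 9.87. δu = √(δr² + δy²) = √(0.0576 + 0.578) = 0.797, so δu/u = 0.0807.
Q is then a monomial in u, b, w:
δQ/Q = √((δu/u)² + (3·δb/b)² + (½·δw/w)²) = √(0.00652 + 0.00814 + 0.00253) = 0.131

0.131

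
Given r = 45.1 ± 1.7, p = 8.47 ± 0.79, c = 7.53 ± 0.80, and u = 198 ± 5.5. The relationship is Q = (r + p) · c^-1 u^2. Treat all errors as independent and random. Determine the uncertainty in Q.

34800

Let w = r + p = 53.6. δw = √(δr² + δp²) = √(2.89 + 0.624) = 1.87, so δw/w = 0.0350.
Q is then a monomial in w, c, u:
δQ/Q = √((δw/w)² + (-1·δc/c)² + (2·δu/u)²) = √(0.00122 + 0.0113 + 0.00309) = 0.125
Q = 2.79e+05, so δQ = 0.125 × 2.79e+05 = 34800.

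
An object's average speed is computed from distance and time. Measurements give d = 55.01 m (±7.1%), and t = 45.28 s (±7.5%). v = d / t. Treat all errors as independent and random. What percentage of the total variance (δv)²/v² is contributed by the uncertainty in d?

47.3%

(δv/v)² = (1·δd/d)² + (-1·δt/t)²
  d term: (1×0.0710)² = 0.00504
  t term: (-1×0.0750)² = 0.00562
Total = 0.0107. Share from d = 0.00504/0.0107 = 0.473.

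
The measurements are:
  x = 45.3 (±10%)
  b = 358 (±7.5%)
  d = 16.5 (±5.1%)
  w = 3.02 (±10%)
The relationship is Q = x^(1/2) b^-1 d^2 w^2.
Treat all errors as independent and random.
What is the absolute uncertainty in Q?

11.3

Relative error in a monomial: (δQ/Q)² = Σ (nᵢ · δxᵢ/xᵢ)².
  (½·δx/x)² = (0.5×0.100)² = 0.00250;  (-1·δb/b)² = (-1×0.0750)² = 0.00562;  (2·δd/d)² = (2×0.0510)² = 0.0104;  (2·δw/w)² = (2×0.100)² = 0.0400
δQ/Q = √(0.0585) = 0.242
Q = 46.7, so δQ = 0.242 × 46.7 = 11.3.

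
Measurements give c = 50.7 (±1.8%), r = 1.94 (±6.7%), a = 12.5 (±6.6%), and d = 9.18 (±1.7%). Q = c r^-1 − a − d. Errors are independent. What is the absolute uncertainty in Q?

Let p = c·r^-1 = 26.1. δp/p = √((1·δc/c)² + (-1·δr/r)²) = √(0.000324 + 0.00449) = 0.0694, so δp = 1.81.
Q = p − a − d: δQ = √(δp² + δa² + δd²) = √(3.29 + 0.681 + 0.0244) = 2.00

2.00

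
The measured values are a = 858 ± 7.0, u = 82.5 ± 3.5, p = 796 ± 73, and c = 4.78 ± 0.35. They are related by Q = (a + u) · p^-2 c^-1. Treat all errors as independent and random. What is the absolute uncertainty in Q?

6.14e-05

Let w = a + u = 940. δw = √(δa² + δu²) = √(49.0 + 12.2) = 7.83, so δw/w = 0.00832.
Q is then a monomial in w, p, c:
δQ/Q = √((δw/w)² + (-2·δp/p)² + (-1·δc/c)²) = √(6.92e-05 + 0.0336 + 0.00536) = 0.198
Q = 0.000311, so δQ = 0.198 × 0.000311 = 6.14e-05.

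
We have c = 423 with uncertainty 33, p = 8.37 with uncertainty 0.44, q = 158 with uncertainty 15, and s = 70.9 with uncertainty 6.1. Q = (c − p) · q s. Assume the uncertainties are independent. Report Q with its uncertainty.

Let u = c − p = 415. δu = √(δc² + δp²) = √(1090 + 0.194) = 33.0, so δu/u = 0.0796.
Q is then a monomial in u, q, s:
δQ/Q = √((δu/u)² + (1·δq/q)² + (1·δs/s)²) = √(0.00634 + 0.00901 + 0.00740) = 0.151
Q = 4.64e+06, so δQ = 0.151 × 4.64e+06 = 7.01e+05.

(4.64 ± 0.701) × 10^6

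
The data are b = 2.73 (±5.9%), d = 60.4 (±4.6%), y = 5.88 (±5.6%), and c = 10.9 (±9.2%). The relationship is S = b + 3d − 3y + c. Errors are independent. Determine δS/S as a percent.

Sums and differences: (δS)² = Σ (cᵢ δxᵢ)².
  (δb)² = 0.0259;  (3·δd)² = 69.5;  (3·δy)² = 0.976;  (δc)² = 1.01
δS = √(71.5) = 8.45
S = 177, so δS/S = 8.45/177 = 0.0477.

4.77%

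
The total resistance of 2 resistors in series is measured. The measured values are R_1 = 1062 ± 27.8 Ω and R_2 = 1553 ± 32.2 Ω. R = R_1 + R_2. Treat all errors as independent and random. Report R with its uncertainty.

2615 ± 42.5 Ω

Sums and differences: (δR)² = Σ (cᵢ δxᵢ)².
  (δR_1)² = 773;  (δR_2)² = 1040
δR = √(1810) = 42.5 Ω
R = 2615 Ω.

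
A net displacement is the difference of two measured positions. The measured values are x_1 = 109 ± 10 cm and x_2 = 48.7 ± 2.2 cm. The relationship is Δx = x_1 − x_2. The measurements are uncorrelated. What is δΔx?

For a sum/difference, combine absolute errors in quadrature:
  (δx_1)² = 100;  (δx_2)² = 4.84
δΔx = √(105) = 10.2 cm

10.2 cm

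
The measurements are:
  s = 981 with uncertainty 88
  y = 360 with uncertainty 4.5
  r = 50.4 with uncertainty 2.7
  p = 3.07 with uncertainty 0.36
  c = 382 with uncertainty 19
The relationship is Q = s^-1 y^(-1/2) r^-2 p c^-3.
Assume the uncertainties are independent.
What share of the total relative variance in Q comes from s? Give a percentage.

(δQ/Q)² = (-1·δs/s)² + (−½·δy/y)² + (-2·δr/r)² + (1·δp/p)² + (-3·δc/c)²
  s term: (-1×0.0897)² = 0.00805
  y term: (-0.5×0.0125)² = 3.91e-05
  r term: (-2×0.0536)² = 0.0115
  p term: (1×0.117)² = 0.0138
  c term: (-3×0.0497)² = 0.0223
Total = 0.0556. Share from s = 0.00805/0.0556 = 0.145.

14.5%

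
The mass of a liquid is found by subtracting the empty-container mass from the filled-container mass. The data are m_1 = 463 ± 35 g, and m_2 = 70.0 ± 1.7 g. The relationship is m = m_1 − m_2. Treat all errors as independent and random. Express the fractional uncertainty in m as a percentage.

8.92%

For a sum/difference, combine absolute errors in quadrature:
  (δm_1)² = 1220;  (δm_2)² = 2.89
δm = √(1230) = 35.0 g
m = 393 g, so δm/m = 35.0/393 = 0.0892.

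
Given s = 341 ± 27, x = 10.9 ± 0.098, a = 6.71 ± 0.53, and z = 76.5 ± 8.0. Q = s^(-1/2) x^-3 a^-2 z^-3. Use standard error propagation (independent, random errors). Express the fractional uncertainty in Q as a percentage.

35.5%

Each factor contributes (exponent × relative error)² to (δQ/Q)²:
  (−½·δs/s)² = (-0.5×0.0792)² = 0.00157;  (-3·δx/x)² = (-3×0.00899)² = 0.000728;  (-2·δa/a)² = (-2×0.0790)² = 0.0250;  (-3·δz/z)² = (-3×0.105)² = 0.0984
δQ/Q = √(0.126) = 0.355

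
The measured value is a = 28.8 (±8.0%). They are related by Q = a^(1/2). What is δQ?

For a monomial Q ∝ a^(1/2), fractional errors add in quadrature:
  (½·δa/a)² = (0.5×0.0800)² = 0.00160
δQ/Q = √(0.00160) = 0.0400
Q = 5.37, so δQ = 0.0400 × 5.37 = 0.215.

0.215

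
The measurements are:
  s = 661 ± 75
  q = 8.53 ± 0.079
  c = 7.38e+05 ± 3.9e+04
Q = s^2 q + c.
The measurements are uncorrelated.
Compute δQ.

8.47e+05

Let p = s^2·q = 3.73e+06. δp/p = √((2·δs/s)² + (1·δq/q)²) = √(0.0515 + 8.58e-05) = 0.227, so δp = 8.46e+05.
Q = p + c: δQ = √(δp² + δc²) = √(7.16e+11 + 1.52e+09) = 8.47e+05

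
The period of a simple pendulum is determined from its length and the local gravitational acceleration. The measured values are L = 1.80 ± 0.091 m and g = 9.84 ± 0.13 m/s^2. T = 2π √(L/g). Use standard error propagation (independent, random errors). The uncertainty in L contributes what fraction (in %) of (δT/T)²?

(δT/T)² = (½·δL/L)² + (−½·δg/g)²
  L term: (0.5×0.0506)² = 0.000639
  g term: (-0.5×0.0132)² = 4.36e-05
Total = 0.000683. Share from L = 0.000639/0.000683 = 0.936.

93.6%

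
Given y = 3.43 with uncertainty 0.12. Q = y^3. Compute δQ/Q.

Each factor contributes (exponent × relative error)² to (δQ/Q)²:
  (3·δy/y)² = (3×0.0350)² = 0.0110
δQ/Q = √(0.0110) = 0.105

0.105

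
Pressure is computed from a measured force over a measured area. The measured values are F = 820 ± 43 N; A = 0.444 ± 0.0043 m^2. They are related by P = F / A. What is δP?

98.5 Pa

Since P is a product/quotient, work with relative uncertainties:
  (1·δF/F)² = (1×0.0524)² = 0.00275;  (-1·δA/A)² = (-1×0.00968)² = 9.38e-05
δP/P = √(0.00284) = 0.0533
P = 1850 Pa, so δP = 0.0533 × 1850 = 98.5 Pa.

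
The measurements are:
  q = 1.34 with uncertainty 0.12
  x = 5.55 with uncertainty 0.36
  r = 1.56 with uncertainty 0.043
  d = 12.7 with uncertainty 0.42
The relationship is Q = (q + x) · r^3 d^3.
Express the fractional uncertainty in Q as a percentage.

Let u = q + x = 6.89. δu = √(δq² + δx²) = √(0.0144 + 0.130) = 0.379, so δu/u = 0.0551.
Q is then a monomial in u, r, d:
δQ/Q = √((δu/u)² + (3·δr/r)² + (3·δd/d)²) = √(0.00303 + 0.00684 + 0.00984) = 0.140

14.0%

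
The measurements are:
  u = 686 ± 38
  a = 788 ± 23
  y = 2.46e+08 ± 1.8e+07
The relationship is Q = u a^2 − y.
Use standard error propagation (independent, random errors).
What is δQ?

3.87e+07

Let p = u·a^2 = 4.26e+08. δp/p = √((1·δu/u)² + (2·δa/a)²) = √(0.00307 + 0.00341) = 0.0805, so δp = 3.43e+07.
Q = p − y: δQ = √(δp² + δy²) = √(1.18e+15 + 3.24e+14) = 3.87e+07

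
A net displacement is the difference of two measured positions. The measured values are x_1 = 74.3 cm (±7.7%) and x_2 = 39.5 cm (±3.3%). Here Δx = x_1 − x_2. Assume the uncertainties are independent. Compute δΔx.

5.87 cm

Sums and differences: (δΔx)² = Σ (cᵢ δxᵢ)².
  (δx_1)² = 32.7;  (δx_2)² = 1.70
δΔx = √(34.4) = 5.87 cm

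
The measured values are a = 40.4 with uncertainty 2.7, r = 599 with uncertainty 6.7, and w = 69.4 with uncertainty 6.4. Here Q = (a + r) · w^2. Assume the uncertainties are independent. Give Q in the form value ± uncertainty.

(3.08 ± 0.569) × 10^6

Let u = a + r = 639. δu = √(δa² + δr²) = √(7.29 + 44.9) = 7.22, so δu/u = 0.0113.
Q is then a monomial in u, w:
δQ/Q = √((δu/u)² + (2·δw/w)²) = √(0.000128 + 0.0340) = 0.185
Q = 3.08e+06, so δQ = 0.185 × 3.08e+06 = 5.69e+05.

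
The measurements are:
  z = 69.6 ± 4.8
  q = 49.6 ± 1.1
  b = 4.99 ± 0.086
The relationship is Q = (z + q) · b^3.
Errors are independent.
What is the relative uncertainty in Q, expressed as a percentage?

6.62%

Let u = z + q = 119. δu = √(δz² + δq²) = √(23.0 + 1.21) = 4.92, so δu/u = 0.0413.
Q is then a monomial in u, b:
δQ/Q = √((δu/u)² + (3·δb/b)²) = √(0.00171 + 0.00267) = 0.0662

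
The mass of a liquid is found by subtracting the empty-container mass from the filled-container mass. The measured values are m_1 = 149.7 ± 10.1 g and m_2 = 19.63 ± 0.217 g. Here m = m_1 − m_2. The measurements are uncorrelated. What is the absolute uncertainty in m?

Each term contributes (cᵢ δxᵢ)² to (δm)²:
  (δm_1)² = 102;  (δm_2)² = 0.0471
δm = √(102) = 10.1 g

10.1 g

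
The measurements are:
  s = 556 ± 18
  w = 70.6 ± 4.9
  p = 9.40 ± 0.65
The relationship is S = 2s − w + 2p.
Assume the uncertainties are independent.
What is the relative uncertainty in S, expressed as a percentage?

For a sum/difference, combine absolute errors in quadrature:
  (2·δs)² = 1300;  (δw)² = 24.0;  (2·δp)² = 1.69
δS = √(1320) = 36.4
S = 1060, so δS/S = 36.4/1060 = 0.0343.

3.43%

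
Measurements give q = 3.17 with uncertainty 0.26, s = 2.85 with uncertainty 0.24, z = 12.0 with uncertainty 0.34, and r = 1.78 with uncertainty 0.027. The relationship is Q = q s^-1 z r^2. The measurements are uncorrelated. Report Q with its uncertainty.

42.3 ± 5.27

Each factor contributes (exponent × relative error)² to (δQ/Q)²:
  (1·δq/q)² = (1×0.0820)² = 0.00673;  (-1·δs/s)² = (-1×0.0842)² = 0.00709;  (1·δz/z)² = (1×0.0283)² = 0.000803;  (2·δr/r)² = (2×0.0152)² = 0.000920
δQ/Q = √(0.0155) = 0.125
Q = 42.3, so δQ = 0.125 × 42.3 = 5.27.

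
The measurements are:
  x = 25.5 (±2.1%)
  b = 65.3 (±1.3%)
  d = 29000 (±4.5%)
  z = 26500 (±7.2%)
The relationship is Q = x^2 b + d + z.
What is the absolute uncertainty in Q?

2970

Let p = x^2·b = 42500. δp/p = √((2·δx/x)² + (1·δb/b)²) = √(0.00176 + 0.000169) = 0.0440, so δp = 1870.
Q = p + d + z: δQ = √(δp² + δd² + δz²) = √(3.49e+06 + 1.7e+06 + 3.64e+06) = 2970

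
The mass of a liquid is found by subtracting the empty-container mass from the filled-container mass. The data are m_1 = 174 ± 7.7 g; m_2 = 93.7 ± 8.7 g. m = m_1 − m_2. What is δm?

Each term contributes (cᵢ δxᵢ)² to (δm)²:
  (δm_1)² = 59.3;  (δm_2)² = 75.7
δm = √(135) = 11.6 g

11.6 g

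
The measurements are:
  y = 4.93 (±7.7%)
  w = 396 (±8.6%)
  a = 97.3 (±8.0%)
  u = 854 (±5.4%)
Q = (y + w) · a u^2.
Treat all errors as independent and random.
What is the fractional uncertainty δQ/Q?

Let h = y + w = 401. δh = √(δy² + δw²) = √(0.144 + 1160) = 34.1, so δh/h = 0.0849.
Q is then a monomial in h, a, u:
δQ/Q = √((δh/h)² + (1·δa/a)² + (2·δu/u)²) = √(0.00722 + 0.00640 + 0.0117) = 0.159

0.159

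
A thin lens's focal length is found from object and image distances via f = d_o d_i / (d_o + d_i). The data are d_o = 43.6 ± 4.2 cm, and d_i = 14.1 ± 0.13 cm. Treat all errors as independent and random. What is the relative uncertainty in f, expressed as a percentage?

∂f/∂d_o = (d_i/(d_o+d_i))² = 0.0597;  ∂f/∂d_i = (d_o/(d_o+d_i))² = 0.571
δf = √((∂f/∂d_o · δd_o)² + (∂f/∂d_i · δd_i)²) = √(0.0629 + 0.00551) = 0.262 cm
f = 10.7 cm, so δf/f = 0.262/10.7 = 0.0245.

2.45%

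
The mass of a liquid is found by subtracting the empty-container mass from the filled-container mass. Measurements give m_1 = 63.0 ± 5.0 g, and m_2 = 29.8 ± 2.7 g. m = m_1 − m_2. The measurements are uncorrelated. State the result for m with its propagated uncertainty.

m is a linear combination, so absolute uncertainties add in quadrature:
  (δm_1)² = 25.0;  (δm_2)² = 7.29
δm = √(32.3) = 5.68 g
m = 33.2 g.

33.2 ± 5.68 g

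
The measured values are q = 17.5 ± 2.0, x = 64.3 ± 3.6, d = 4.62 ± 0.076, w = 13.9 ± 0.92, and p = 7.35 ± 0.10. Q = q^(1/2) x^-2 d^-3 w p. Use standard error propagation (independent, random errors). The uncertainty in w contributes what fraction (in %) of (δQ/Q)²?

(δQ/Q)² = (½·δq/q)² + (-2·δx/x)² + (-3·δd/d)² + (1·δw/w)² + (1·δp/p)²
  q term: (0.5×0.114)² = 0.00327
  x term: (-2×0.0560)² = 0.0125
  d term: (-3×0.0165)² = 0.00244
  w term: (1×0.0662)² = 0.00438
  p term: (1×0.0136)² = 0.000185
Total = 0.0228. Share from w = 0.00438/0.0228 = 0.192.

19.2%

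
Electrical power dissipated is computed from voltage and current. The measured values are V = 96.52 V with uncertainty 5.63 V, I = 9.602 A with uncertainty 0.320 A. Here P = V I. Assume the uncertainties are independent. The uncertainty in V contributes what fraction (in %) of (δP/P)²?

75.4%

(δP/P)² = (1·δV/V)² + (1·δI/I)²
  V term: (1×0.0583)² = 0.00340
  I term: (1×0.0333)² = 0.00111
Total = 0.00451. Share from V = 0.00340/0.00451 = 0.754.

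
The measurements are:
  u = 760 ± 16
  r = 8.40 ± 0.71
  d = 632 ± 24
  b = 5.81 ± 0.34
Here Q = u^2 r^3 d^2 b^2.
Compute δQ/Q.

0.292

Relative error in a monomial: (δQ/Q)² = Σ (nᵢ · δxᵢ/xᵢ)².
  (2·δu/u)² = (2×0.0211)² = 0.00177;  (3·δr/r)² = (3×0.0845)² = 0.0643;  (2·δd/d)² = (2×0.0380)² = 0.00577;  (2·δb/b)² = (2×0.0585)² = 0.0137
δQ/Q = √(0.0855) = 0.292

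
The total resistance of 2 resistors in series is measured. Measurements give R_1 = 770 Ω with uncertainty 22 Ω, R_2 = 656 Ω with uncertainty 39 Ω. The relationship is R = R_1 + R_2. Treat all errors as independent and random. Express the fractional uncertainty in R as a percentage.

Each term contributes (cᵢ δxᵢ)² to (δR)²:
  (δR_1)² = 484;  (δR_2)² = 1520
δR = √(2000) = 44.8 Ω
R = 1430 Ω, so δR/R = 44.8/1430 = 0.0314.

3.14%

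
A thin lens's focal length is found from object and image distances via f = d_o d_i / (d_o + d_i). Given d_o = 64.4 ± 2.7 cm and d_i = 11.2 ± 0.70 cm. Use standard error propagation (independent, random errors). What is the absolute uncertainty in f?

0.511 cm

∂f/∂d_o = (d_i/(d_o+d_i))² = 0.0219;  ∂f/∂d_i = (d_o/(d_o+d_i))² = 0.726
δf = √((∂f/∂d_o · δd_o)² + (∂f/∂d_i · δd_i)²) = √(0.00351 + 0.258) = 0.511 cm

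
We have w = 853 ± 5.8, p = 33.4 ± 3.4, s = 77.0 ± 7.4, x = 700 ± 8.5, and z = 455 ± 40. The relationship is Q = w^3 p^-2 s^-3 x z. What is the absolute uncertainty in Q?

Each factor contributes (exponent × relative error)² to (δQ/Q)²:
  (3·δw/w)² = (3×0.00680)² = 0.000416;  (-2·δp/p)² = (-2×0.102)² = 0.0415;  (-3·δs/s)² = (-3×0.0961)² = 0.0831;  (1·δx/x)² = (1×0.0121)² = 0.000147;  (1·δz/z)² = (1×0.0879)² = 0.00773
δQ/Q = √(0.133) = 0.365
Q = 3.88e+05, so δQ = 0.365 × 3.88e+05 = 1.41e+05.

1.41e+05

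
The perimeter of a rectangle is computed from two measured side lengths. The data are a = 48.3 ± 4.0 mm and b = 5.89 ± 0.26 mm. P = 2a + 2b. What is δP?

Each term contributes (cᵢ δxᵢ)² to (δP)²:
  (2·δa)² = 64.0;  (2·δb)² = 0.270
δP = √(64.3) = 8.02 mm

8.02 mm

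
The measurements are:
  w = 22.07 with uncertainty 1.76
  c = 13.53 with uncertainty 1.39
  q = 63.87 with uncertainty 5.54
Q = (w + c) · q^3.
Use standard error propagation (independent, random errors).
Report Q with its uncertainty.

(9.276 ± 2.48) × 10^6

Let u = w + c = 35.60. δu = √(δw² + δc²) = √(3.10 + 1.93) = 2.24, so δu/u = 0.0630.
Q is then a monomial in u, q:
δQ/Q = √((δu/u)² + (3·δq/q)²) = √(0.00397 + 0.0677) = 0.268
Q = 9.276e+06, so δQ = 0.268 × 9.276e+06 = 2.48e+06.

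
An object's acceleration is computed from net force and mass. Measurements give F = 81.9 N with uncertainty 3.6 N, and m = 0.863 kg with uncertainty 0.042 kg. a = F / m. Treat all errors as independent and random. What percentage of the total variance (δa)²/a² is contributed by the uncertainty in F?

(δa/a)² = (1·δF/F)² + (-1·δm/m)²
  F term: (1×0.0440)² = 0.00193
  m term: (-1×0.0487)² = 0.00237
Total = 0.00430. Share from F = 0.00193/0.00430 = 0.449.

44.9%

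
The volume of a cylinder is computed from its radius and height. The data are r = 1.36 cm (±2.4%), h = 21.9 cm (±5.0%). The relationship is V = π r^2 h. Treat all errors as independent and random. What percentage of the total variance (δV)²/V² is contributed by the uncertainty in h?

(δV/V)² = (2·δr/r)² + (1·δh/h)²
  r term: (2×0.0240)² = 0.00230
  h term: (1×0.0500)² = 0.00250
Total = 0.00480. Share from h = 0.00250/0.00480 = 0.520.

52.0%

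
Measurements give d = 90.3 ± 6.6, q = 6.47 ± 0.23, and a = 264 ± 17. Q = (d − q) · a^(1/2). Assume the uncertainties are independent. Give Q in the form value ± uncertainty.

1360 ± 116

Let u = d − q = 83.8. δu = √(δd² + δq²) = √(43.6 + 0.0529) = 6.60, so δu/u = 0.0788.
Q is then a monomial in u, a:
δQ/Q = √((δu/u)² + (½·δa/a)²) = √(0.00621 + 0.00104) = 0.0851
Q = 1360, so δQ = 0.0851 × 1360 = 116.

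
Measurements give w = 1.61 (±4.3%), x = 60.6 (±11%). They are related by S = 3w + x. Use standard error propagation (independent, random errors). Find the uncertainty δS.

S is a linear combination, so absolute uncertainties add in quadrature:
  (3·δw)² = 0.0431;  (δx)² = 44.4
δS = √(44.5) = 6.67

6.67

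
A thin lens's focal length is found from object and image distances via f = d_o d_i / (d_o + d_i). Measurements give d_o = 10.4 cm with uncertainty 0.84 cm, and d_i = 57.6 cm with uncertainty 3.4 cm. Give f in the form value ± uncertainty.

8.81 ± 0.608 cm

∂f/∂d_o = (d_i/(d_o+d_i))² = 0.718;  ∂f/∂d_i = (d_o/(d_o+d_i))² = 0.0234
δf = √((∂f/∂d_o · δd_o)² + (∂f/∂d_i · δd_i)²) = √(0.363 + 0.00632) = 0.608 cm
f = 8.81 cm.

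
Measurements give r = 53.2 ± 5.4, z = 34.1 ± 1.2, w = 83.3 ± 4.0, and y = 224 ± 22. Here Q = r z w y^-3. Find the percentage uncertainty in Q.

Each factor contributes (exponent × relative error)² to (δQ/Q)²:
  (1·δr/r)² = (1×0.102)² = 0.0103;  (1·δz/z)² = (1×0.0352)² = 0.00124;  (1·δw/w)² = (1×0.0480)² = 0.00231;  (-3·δy/y)² = (-3×0.0982)² = 0.0868
δQ/Q = √(0.101) = 0.317

31.7%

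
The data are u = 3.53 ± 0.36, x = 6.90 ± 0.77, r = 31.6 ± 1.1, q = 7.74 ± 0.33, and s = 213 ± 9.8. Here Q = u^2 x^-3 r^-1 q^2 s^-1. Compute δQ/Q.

For a monomial Q ∝ u^2, x^-3, r^-1, q^2, s^-1, fractional errors add in quadrature:
  (2·δu/u)² = (2×0.102)² = 0.0416;  (-3·δx/x)² = (-3×0.112)² = 0.112;  (-1·δr/r)² = (-1×0.0348)² = 0.00121;  (2·δq/q)² = (2×0.0426)² = 0.00727;  (-1·δs/s)² = (-1×0.0460)² = 0.00212
δQ/Q = √(0.164) = 0.405

0.405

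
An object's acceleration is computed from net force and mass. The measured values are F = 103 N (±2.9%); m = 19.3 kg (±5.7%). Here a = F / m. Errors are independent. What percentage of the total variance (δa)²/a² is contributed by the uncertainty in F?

(δa/a)² = (1·δF/F)² + (-1·δm/m)²
  F term: (1×0.0290)² = 0.000841
  m term: (-1×0.0570)² = 0.00325
Total = 0.00409. Share from F = 0.000841/0.00409 = 0.206.

20.6%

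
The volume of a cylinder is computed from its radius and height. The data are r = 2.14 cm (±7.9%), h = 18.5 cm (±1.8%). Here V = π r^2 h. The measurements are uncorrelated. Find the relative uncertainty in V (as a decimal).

For a monomial V ∝ r^2, h, fractional errors add in quadrature:
  (2·δr/r)² = (2×0.0790)² = 0.0250;  (1·δh/h)² = (1×0.0180)² = 0.000324
δV/V = √(0.0253) = 0.159

0.159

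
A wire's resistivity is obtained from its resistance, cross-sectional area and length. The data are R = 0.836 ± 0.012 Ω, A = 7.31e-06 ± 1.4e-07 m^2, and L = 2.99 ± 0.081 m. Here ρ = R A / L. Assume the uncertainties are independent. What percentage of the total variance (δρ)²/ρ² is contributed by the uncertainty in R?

15.8%

(δρ/ρ)² = (1·δR/R)² + (1·δA/A)² + (-1·δL/L)²
  R term: (1×0.0144)² = 0.000206
  A term: (1×0.0192)² = 0.000367
  L term: (-1×0.0271)² = 0.000734
Total = 0.00131. Share from R = 0.000206/0.00131 = 0.158.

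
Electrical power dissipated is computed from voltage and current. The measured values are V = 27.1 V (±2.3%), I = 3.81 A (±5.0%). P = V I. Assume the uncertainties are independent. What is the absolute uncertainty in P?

5.68 W

For a monomial P ∝ V, I, fractional errors add in quadrature:
  (1·δV/V)² = (1×0.0230)² = 0.000529;  (1·δI/I)² = (1×0.0500)² = 0.00250
δP/P = √(0.00303) = 0.0550
P = 103 W, so δP = 0.0550 × 103 = 5.68 W.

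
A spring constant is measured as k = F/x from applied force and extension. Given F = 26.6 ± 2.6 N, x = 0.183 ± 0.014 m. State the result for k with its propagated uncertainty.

145 ± 18.0 N/m

Relative error in a monomial: (δk/k)² = Σ (nᵢ · δxᵢ/xᵢ)².
  (1·δF/F)² = (1×0.0977)² = 0.00955;  (-1·δx/x)² = (-1×0.0765)² = 0.00585
δk/k = √(0.0154) = 0.124
k = 145 N/m, so δk = 0.124 × 145 = 18.0 N/m.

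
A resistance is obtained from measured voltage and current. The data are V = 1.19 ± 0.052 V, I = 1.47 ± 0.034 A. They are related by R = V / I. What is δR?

Products/powers → add relative errors in quadrature, weighted by exponent:
  (1·δV/V)² = (1×0.0437)² = 0.00191;  (-1·δI/I)² = (-1×0.0231)² = 0.000535
δR/R = √(0.00244) = 0.0494
R = 0.810 Ω, so δR = 0.0494 × 0.810 = 0.0400 Ω.

0.0400 Ω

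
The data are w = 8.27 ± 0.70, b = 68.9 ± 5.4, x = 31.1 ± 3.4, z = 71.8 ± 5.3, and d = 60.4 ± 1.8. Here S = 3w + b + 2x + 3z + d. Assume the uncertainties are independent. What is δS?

18.3

For a sum/difference, combine absolute errors in quadrature:
  (3·δw)² = 4.41;  (δb)² = 29.2;  (2·δx)² = 46.2;  (3·δz)² = 253;  (δd)² = 3.24
δS = √(336) = 18.3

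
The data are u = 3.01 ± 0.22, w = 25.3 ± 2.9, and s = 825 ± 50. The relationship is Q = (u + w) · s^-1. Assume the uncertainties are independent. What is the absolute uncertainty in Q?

0.00409

Let h = u + w = 28.3. δh = √(δu² + δw²) = √(0.0484 + 8.41) = 2.91, so δh/h = 0.103.
Q is then a monomial in h, s:
δQ/Q = √((δh/h)² + (-1·δs/s)²) = √(0.0106 + 0.00367) = 0.119
Q = 0.0343, so δQ = 0.119 × 0.0343 = 0.00409.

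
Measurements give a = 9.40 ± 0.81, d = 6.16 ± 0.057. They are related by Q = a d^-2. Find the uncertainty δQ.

0.0218

Each factor contributes (exponent × relative error)² to (δQ/Q)²:
  (1·δa/a)² = (1×0.0862)² = 0.00743;  (-2·δd/d)² = (-2×0.00925)² = 0.000342
δQ/Q = √(0.00777) = 0.0881
Q = 0.248, so δQ = 0.0881 × 0.248 = 0.0218.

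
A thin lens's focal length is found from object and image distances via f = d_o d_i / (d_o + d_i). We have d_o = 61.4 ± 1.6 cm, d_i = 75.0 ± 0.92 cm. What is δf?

∂f/∂d_o = (d_i/(d_o+d_i))² = 0.302;  ∂f/∂d_i = (d_o/(d_o+d_i))² = 0.203
δf = √((∂f/∂d_o · δd_o)² + (∂f/∂d_i · δd_i)²) = √(0.234 + 0.0348) = 0.518 cm

0.518 cm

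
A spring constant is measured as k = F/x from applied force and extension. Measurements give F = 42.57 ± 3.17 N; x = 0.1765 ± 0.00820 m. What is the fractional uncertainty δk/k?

0.0878

Each factor contributes (exponent × relative error)² to (δk/k)²:
  (1·δF/F)² = (1×0.0745)² = 0.00555;  (-1·δx/x)² = (-1×0.0465)² = 0.00216
δk/k = √(0.00770) = 0.0878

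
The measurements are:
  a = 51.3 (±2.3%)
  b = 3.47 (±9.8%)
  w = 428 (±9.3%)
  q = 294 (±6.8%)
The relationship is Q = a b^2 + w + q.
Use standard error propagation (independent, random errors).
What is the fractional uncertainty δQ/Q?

0.0969

Let p = a·b^2 = 618. δp/p = √((1·δa/a)² + (2·δb/b)²) = √(0.000529 + 0.0384) = 0.197, so δp = 122.
Q = p + w + q: δQ = √(δp² + δw² + δq²) = √(14900 + 1580 + 400) = 130
Q = 1340, so δQ/Q = 130/1340 = 0.0969.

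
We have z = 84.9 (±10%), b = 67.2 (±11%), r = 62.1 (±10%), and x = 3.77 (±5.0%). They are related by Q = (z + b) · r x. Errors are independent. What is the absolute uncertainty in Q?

4770

Let u = z + b = 152. δu = √(δz² + δb²) = √(72.1 + 54.6) = 11.3, so δu/u = 0.0740.
Q is then a monomial in u, r, x:
δQ/Q = √((δu/u)² + (1·δr/r)² + (1·δx/x)²) = √(0.00548 + 0.0100 + 0.00250) = 0.134
Q = 35600, so δQ = 0.134 × 35600 = 4770.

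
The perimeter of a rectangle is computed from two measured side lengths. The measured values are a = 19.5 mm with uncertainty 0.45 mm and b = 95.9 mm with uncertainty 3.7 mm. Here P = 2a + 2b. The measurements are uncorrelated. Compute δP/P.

0.0323

P is a linear combination, so absolute uncertainties add in quadrature:
  (2·δa)² = 0.810;  (2·δb)² = 54.8
δP = √(55.6) = 7.45 mm
P = 231 mm, so δP/P = 7.45/231 = 0.0323.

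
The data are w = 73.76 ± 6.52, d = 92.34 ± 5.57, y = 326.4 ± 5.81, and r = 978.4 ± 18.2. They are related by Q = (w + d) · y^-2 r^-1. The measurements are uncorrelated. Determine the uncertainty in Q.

1.04e-07

Let u = w + d = 166.1. δu = √(δw² + δd²) = √(42.5 + 31.0) = 8.58, so δu/u = 0.0516.
Q is then a monomial in u, y, r:
δQ/Q = √((δu/u)² + (-2·δy/y)² + (-1·δr/r)²) = √(0.00267 + 0.00127 + 0.000346) = 0.0654
Q = 1.594e-06, so δQ = 0.0654 × 1.594e-06 = 1.04e-07.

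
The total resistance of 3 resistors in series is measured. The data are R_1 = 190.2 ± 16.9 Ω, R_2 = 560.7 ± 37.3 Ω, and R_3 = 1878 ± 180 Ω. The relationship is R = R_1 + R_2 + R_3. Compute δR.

Absolute uncertainties add in quadrature for a linear combination:
  (δR_1)² = 286;  (δR_2)² = 1390;  (δR_3)² = 32400
δR = √(34100) = 185 Ω

185 Ω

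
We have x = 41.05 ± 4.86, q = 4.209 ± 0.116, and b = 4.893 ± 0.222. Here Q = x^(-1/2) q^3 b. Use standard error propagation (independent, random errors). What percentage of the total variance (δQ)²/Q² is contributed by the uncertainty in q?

55.1%

(δQ/Q)² = (−½·δx/x)² + (3·δq/q)² + (1·δb/b)²
  x term: (-0.5×0.118)² = 0.00350
  q term: (3×0.0276)² = 0.00684
  b term: (1×0.0454)² = 0.00206
Total = 0.0124. Share from q = 0.00684/0.0124 = 0.551.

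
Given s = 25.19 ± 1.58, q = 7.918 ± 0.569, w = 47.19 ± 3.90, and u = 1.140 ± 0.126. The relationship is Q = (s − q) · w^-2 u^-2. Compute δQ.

0.00175

Let h = s − q = 17.27. δh = √(δs² + δq²) = √(2.50 + 0.324) = 1.68, so δh/h = 0.0972.
Q is then a monomial in h, w, u:
δQ/Q = √((δh/h)² + (-2·δw/w)² + (-2·δu/u)²) = √(0.00945 + 0.0273 + 0.0489) = 0.293
Q = 0.005968, so δQ = 0.293 × 0.005968 = 0.00175.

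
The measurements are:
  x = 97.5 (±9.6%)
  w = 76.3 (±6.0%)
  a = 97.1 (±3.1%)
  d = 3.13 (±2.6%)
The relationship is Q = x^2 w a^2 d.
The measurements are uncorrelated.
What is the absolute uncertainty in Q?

Q is a product of powers, so relative uncertainties combine in quadrature:
  (2·δx/x)² = (2×0.0960)² = 0.0369;  (1·δw/w)² = (1×0.0600)² = 0.00360;  (2·δa/a)² = (2×0.0310)² = 0.00384;  (1·δd/d)² = (1×0.0260)² = 0.000676
δQ/Q = √(0.0450) = 0.212
Q = 2.14e+10, so δQ = 0.212 × 2.14e+10 = 4.54e+09.

4.54e+09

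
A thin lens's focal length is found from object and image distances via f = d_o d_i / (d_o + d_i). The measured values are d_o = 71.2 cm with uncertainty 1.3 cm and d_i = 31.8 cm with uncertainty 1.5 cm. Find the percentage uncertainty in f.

∂f/∂d_o = (d_i/(d_o+d_i))² = 0.0953;  ∂f/∂d_i = (d_o/(d_o+d_i))² = 0.478
δf = √((∂f/∂d_o · δd_o)² + (∂f/∂d_i · δd_i)²) = √(0.0154 + 0.514) = 0.727 cm
f = 22.0 cm, so δf/f = 0.727/22.0 = 0.0331.

3.31%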